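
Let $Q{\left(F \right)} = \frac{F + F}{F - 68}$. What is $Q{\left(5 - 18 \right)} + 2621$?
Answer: $\frac{212327}{81} \approx 2621.3$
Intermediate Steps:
$Q{\left(F \right)} = \frac{2 F}{-68 + F}$
$Q{\left(5 - 18 \right)} + 2621 = \frac{2 \left(5 - 18\right)}{-68 + \left(5 - 18\right)} + 2621 = 2 \left(-13\right) \frac{1}{-68 - 13} + 2621 = 2 \left(-13\right) \frac{1}{-81} + 2621 = 2 \left(-13\right) \left(- \frac{1}{81}\right) + 2621 = \frac{26}{81} + 2621 = \frac{212327}{81}$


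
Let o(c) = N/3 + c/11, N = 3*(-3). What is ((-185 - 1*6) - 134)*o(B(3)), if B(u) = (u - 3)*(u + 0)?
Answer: 975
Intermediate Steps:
N = -9
B(u) = u*(-3 + u) (B(u) = (-3 + u)*u = u*(-3 + u))
o(c) = -3 + c/11 (o(c) = -9/3 + c/11 = -9*⅓ + c*(1/11) = -3 + c/11)
((-185 - 1*6) - 134)*o(B(3)) = ((-185 - 1*6) - 134)*(-3 + (3*(-3 + 3))/11) = ((-185 - 6) - 134)*(-3 + (3*0)/11) = (-191 - 134)*(-3 + (1/11)*0) = -325*(-3 + 0) = -325*(-3) = 975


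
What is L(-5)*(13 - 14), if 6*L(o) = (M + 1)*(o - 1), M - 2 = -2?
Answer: 1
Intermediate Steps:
M = 0 (M = 2 - 2 = 0)
L(o) = -1/6 + o/6 (L(o) = ((0 + 1)*(o - 1))/6 = (1*(-1 + o))/6 = (-1 + o)/6 = -1/6 + o/6)
L(-5)*(13 - 14) = (-1/6 + (1/6)*(-5))*(13 - 14) = (-1/6 - 5/6)*(-1) = -1*(-1) = 1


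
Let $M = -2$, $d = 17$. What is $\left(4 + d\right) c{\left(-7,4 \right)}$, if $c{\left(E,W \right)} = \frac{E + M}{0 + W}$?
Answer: $- \frac{189}{4} \approx -47.25$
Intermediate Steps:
$c{\left(E,W \right)} = \frac{-2 + E}{W}$ ($c{\left(E,W \right)} = \frac{E - 2}{0 + W} = \frac{-2 + E}{W}$)
$\left(4 + d\right) c{\left(-7,4 \right)} = \left(4 + 17\right) \frac{-2 - 7}{4} = 21 \cdot \frac{1}{4} \left(-9\right) = 21 \left(- \frac{9}{4}\right) = - \frac{189}{4}$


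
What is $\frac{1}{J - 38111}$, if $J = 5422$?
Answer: $- \frac{1}{32689} \approx -3.0591 \cdot 10^{-5}$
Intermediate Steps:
$\frac{1}{J - 38111} = \frac{1}{5422 - 38111} = \frac{1}{-32689} = - \frac{1}{32689}$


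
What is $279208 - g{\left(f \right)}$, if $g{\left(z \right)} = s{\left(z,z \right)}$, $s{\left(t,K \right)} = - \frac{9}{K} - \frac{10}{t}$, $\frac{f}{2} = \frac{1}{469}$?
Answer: $\frac{567327}{2} \approx 2.8366 \cdot 10^{5}$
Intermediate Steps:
$f = \frac{2}{469} \approx 0.0042644$
$s{\left(t,K \right)} = - \frac{10}{t} - \frac{9}{K}$
$g{\left(z \right)} = - \frac{19}{z}$ ($g{\left(z \right)} = - \frac{10}{z} - \frac{9}{z} = - \frac{19}{z}$)
$279208 - g{\left(f \right)} = 279208 - - \frac{19}{\frac{2}{469}} = 279208 - \left(-19\right) \frac{469}{2} = 279208 - - \frac{8911}{2} = 279208 + \frac{8911}{2} = \frac{567327}{2}$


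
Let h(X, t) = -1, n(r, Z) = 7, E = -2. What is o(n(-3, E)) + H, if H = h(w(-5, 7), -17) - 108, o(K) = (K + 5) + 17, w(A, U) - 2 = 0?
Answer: -80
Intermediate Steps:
w(A, U) = 2 (w(A, U) = 2 + 0 = 2)
o(K) = 22 + K (o(K) = (5 + K) + 17 = 22 + K)
H = -109 (H = -1 - 108 = -109)
o(n(-3, E)) + H = (22 + 7) - 109 = 29 - 109 = -80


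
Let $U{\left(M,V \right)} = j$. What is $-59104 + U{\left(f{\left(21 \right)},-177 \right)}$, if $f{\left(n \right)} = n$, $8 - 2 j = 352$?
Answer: $-59276$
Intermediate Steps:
$j = -172$ ($j = 4 - 176 = -172$)
$U{\left(M,V \right)} = -172$
$-59104 + U{\left(f{\left(21 \right)},-177 \right)} = -59104 - 172 = -59276$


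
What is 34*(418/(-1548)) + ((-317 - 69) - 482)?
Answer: -339469/387 ≈ -877.18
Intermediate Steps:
34*(418/(-1548)) + ((-317 - 69) - 482) = 34*(418*(-1/1548)) + (-386 - 482) = 34*(-209/774) - 868 = -3553/387 - 868 = -339469/387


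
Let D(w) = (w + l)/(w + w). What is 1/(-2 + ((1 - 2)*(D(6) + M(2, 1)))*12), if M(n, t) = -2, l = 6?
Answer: ⅒ ≈ 0.10000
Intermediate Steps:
D(w) = (6 + w)/(2*w) (D(w) = (w + 6)/(w + w) = (6 + w)/((2*w)) = (6 + w)*(1/(2*w)) = (6 + w)/(2*w))
1/(-2 + ((1 - 2)*(D(6) + M(2, 1)))*12) = 1/(-2 + ((1 - 2)*((½)*(6 + 6)/6 - 2))*12) = 1/(-2 - ((½)*(⅙)*12 - 2)*12) = 1/(-2 - (1 - 2)*12) = 1/(-2 - 1*(-1)*12) = 1/(-2 + 1*12) = 1/(-2 + 12) = 1/10 = ⅒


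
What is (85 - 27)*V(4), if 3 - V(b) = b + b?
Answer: -290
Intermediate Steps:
V(b) = 3 - 2*b (V(b) = 3 - (b + b) = 3 - 2*b)
(85 - 27)*V(4) = (85 - 27)*(3 - 2*4) = 58*(3 - 8) = 58*(-5) = -290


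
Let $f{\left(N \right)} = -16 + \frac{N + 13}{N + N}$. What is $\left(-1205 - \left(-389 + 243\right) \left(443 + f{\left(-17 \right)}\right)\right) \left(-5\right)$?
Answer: $- \frac{5198105}{17} \approx -3.0577 \cdot 10^{5}$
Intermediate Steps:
$f{\left(N \right)} = -16 + \frac{13 + N}{2 N}$
$\left(-1205 - \left(-389 + 243\right) \left(443 + f{\left(-17 \right)}\right)\right) \left(-5\right) = \left(-1205 - \left(-389 + 243\right) \left(443 + \frac{13 - -527}{2 \left(-17\right)}\right)\right) \left(-5\right) = \left(-1205 - - 146 \left(443 + \frac{1}{2} \left(- \frac{1}{17}\right) \left(13 + 527\right)\right)\right) \left(-5\right) = \left(-1205 - - 146 \left(443 + \frac{1}{2} \left(- \frac{1}{17}\right) 540\right)\right) \left(-5\right) = \left(-1205 - - 146 \left(443 - \frac{270}{17}\right)\right) \left(-5\right) = \left(-1205 - \left(-146\right) \frac{7261}{17}\right) \left(-5\right) = \left(-1205 - - \frac{1060106}{17}\right) \left(-5\right) = \left(-1205 + \frac{1060106}{17}\right) \left(-5\right) = \frac{1039621}{17} \left(-5\right) = - \frac{5198105}{17}$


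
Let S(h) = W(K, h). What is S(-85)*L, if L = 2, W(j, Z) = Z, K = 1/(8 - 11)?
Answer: -170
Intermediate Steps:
K = -⅓ (K = 1/(-3) = -⅓ ≈ -0.33333)
S(h) = h
S(-85)*L = -85*2 = -170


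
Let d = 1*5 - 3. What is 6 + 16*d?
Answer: 38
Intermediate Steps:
d = 2 (d = 5 - 3 = 2)
6 + 16*d = 6 + 16*2 = 6 + 32 = 38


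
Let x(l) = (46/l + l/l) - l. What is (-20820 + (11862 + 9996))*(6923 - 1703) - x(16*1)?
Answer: 43346977/8 ≈ 5.4184e+6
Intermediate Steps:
x(l) = 1 - l + 46/l (x(l) = (46/l + 1) - l = (1 + 46/l) - l = 1 - l + 46/l)
(-20820 + (11862 + 9996))*(6923 - 1703) - x(16*1) = (-20820 + (11862 + 9996))*(6923 - 1703) - (1 - 16 + 46/((16*1))) = (-20820 + 21858)*5220 - (1 - 1*16 + 46/16) = 1038*5220 - (1 - 16 + 46*(1/16)) = 5418360 - (1 - 16 + 23/8) = 5418360 - 1*(-97/8) = 5418360 + 97/8 = 43346977/8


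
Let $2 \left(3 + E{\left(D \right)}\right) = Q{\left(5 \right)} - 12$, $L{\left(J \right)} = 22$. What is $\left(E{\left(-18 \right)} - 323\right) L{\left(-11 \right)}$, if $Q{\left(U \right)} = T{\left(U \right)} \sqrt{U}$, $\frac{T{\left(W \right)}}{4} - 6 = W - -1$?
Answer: $-7304 + 528 \sqrt{5} \approx -6123.4$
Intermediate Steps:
$T{\left(W \right)} = 28 + 4 W$ ($T{\left(W \right)} = 24 + 4 \left(W - -1\right) = 24 + 4 \left(W + 1\right) = 24 + 4 \left(1 + W\right) = 24 + \left(4 + 4 W\right) = 28 + 4 W$)
$Q{\left(U \right)} = \sqrt{U} \left(28 + 4 U\right)$ ($Q{\left(U \right)} = \left(28 + 4 U\right) \sqrt{U} = \sqrt{U} \left(28 + 4 U\right)$)
$E{\left(D \right)} = -9 + 24 \sqrt{5}$ ($E{\left(D \right)} = -3 + \frac{4 \sqrt{5} \left(7 + 5\right) - 12}{2} = -3 + \frac{4 \sqrt{5} \cdot 12 - 12}{2} = -3 + \frac{48 \sqrt{5} - 12}{2} = -3 + \frac{-12 + 48 \sqrt{5}}{2} = -3 - \left(6 - 24 \sqrt{5}\right) = -9 + 24 \sqrt{5}$)
$\left(E{\left(-18 \right)} - 323\right) L{\left(-11 \right)} = \left(\left(-9 + 24 \sqrt{5}\right) - 323\right) 22 = \left(-332 + 24 \sqrt{5}\right) 22 = -7304 + 528 \sqrt{5}$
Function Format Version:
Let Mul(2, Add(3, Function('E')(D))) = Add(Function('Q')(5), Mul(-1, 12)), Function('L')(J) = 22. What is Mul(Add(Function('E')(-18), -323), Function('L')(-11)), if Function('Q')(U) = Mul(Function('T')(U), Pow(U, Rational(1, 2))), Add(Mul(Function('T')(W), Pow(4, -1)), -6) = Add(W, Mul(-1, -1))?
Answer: Add(-7304, Mul(528, Pow(5, Rational(1, 2)))) ≈ -6123.4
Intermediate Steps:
Function('T')(W) = Add(28, Mul(4, W)) (Function('T')(W) = Add(24, Mul(4, Add(W, Mul(-1, -1)))) = Add(24, Mul(4, Add(W, 1))) = Add(24, Mul(4, Add(1, W))) = Add(24, Add(4, Mul(4, W))) = Add(28, Mul(4, W)))
Function('Q')(U) = Mul(Pow(U, Rational(1, 2)), Add(28, Mul(4, U))) (Function('Q')(U) = Mul(Add(28, Mul(4, U)), Pow(U, Rational(1, 2))) = Mul(Pow(U, Rational(1, 2)), Add(28, Mul(4, U))))
Function('E')(D) = Add(-9, Mul(24, Pow(5, Rational(1, 2)))) (Function('E')(D) = Add(-3, Mul(Rational(1, 2), Add(Mul(4, Pow(5, Rational(1, 2)), Add(7, 5)), Mul(-1, 12)))) = Add(-3, Mul(Rational(1, 2), Add(Mul(4, Pow(5, Rational(1, 2)), 12), -12))) = Add(-3, Mul(Rational(1, 2), Add(Mul(48, Pow(5, Rational(1, 2))), -12))) = Add(-3, Mul(Rational(1, 2), Add(-12, Mul(48, Pow(5, Rational(1, 2)))))) = Add(-3, Add(-6, Mul(24, Pow(5, Rational(1, 2))))) = Add(-9, Mul(24, Pow(5, Rational(1, 2)))))
Mul(Add(Function('E')(-18), -323), Function('L')(-11)) = Mul(Add(Add(-9, Mul(24, Pow(5, Rational(1, 2)))), -323), 22) = Mul(Add(-332, Mul(24, Pow(5, Rational(1, 2)))), 22) = Add(-7304, Mul(528, Pow(5, Rational(1, 2))))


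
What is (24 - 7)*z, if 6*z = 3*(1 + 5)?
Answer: 51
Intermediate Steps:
z = 3 (z = (3*(1 + 5))/6 = (3*6)/6 = (⅙)*18 = 3)
(24 - 7)*z = (24 - 7)*3 = 17*3 = 51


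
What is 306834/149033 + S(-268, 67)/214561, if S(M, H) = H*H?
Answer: 66503619011/31976669513 ≈ 2.0798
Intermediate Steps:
S(M, H) = H²
306834/149033 + S(-268, 67)/214561 = 306834/149033 + 67²/214561 = 306834*(1/149033) + 4489*(1/214561) = 306834/149033 + 4489/214561 = 66503619011/31976669513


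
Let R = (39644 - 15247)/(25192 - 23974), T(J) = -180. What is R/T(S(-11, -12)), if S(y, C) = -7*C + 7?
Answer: -24397/219240 ≈ -0.11128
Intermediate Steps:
S(y, C) = 7 - 7*C
R = 24397/1218 ≈ 20.030
R/T(S(-11, -12)) = (24397/1218)/(-180) = (24397/1218)*(-1/180) = -24397/219240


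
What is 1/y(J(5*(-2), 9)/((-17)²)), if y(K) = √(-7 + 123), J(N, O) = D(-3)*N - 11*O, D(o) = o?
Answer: √29/58 ≈ 0.092848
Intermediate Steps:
J(N, O) = -11*O - 3*N (J(N, O) = -3*N - 11*O = -11*O - 3*N)
y(K) = 2*√29 (y(K) = √116 = 2*√29)
1/y(J(5*(-2), 9)/((-17)²)) = 1/(2*√29) = √29/58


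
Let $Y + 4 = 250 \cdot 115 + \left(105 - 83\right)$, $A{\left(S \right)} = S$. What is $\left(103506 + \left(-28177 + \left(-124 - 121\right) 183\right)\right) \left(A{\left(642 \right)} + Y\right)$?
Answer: $896828540$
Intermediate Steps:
$Y = 28768$ ($Y = -4 + \left(250 \cdot 115 + \left(105 - 83\right)\right) = -4 + \left(28750 + \left(105 - 83\right)\right) = -4 + \left(28750 + 22\right) = -4 + 28772 = 28768$)
$\left(103506 + \left(-28177 + \left(-124 - 121\right) 183\right)\right) \left(A{\left(642 \right)} + Y\right) = \left(103506 + \left(-28177 + \left(-124 - 121\right) 183\right)\right) \left(642 + 28768\right) = \left(103506 - 73012\right) 29410 = 30494 \cdot 29410 = 896828540$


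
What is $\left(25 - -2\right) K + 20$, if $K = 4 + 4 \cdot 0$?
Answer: $128$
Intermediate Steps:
$K = 4$ ($K = 4 + 0 = 4$)
$\left(25 - -2\right) K + 20 = \left(25 - -2\right) 4 + 20 = \left(25 + 2\right) 4 + 20 = 27 \cdot 4 + 20 = 108 + 20 = 128$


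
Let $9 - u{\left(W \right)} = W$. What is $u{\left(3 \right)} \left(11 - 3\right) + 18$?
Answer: $66$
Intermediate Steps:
$u{\left(W \right)} = 9 - W$
$u{\left(3 \right)} \left(11 - 3\right) + 18 = \left(9 - 3\right) \left(11 - 3\right) + 18 = \left(9 - 3\right) 8 + 18 = 6 \cdot 8 + 18 = 48 + 18 = 66$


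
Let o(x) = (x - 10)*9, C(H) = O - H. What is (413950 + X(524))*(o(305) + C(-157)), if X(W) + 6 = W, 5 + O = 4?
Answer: 1165069548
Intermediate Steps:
O = -1 (O = -5 + 4 = -1)
X(W) = -6 + W
C(H) = -1 - H
o(x) = -90 + 9*x (o(x) = (-10 + x)*9 = -90 + 9*x)
(413950 + X(524))*(o(305) + C(-157)) = (413950 + (-6 + 524))*((-90 + 9*305) + (-1 - 1*(-157))) = (413950 + 518)*((-90 + 2745) + (-1 + 157)) = 414468*(2655 + 156) = 414468*2811 = 1165069548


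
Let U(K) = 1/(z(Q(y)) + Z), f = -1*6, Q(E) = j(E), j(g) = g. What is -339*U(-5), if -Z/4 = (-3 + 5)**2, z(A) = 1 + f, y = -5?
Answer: 113/7 ≈ 16.143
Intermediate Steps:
Q(E) = E
f = -6
z(A) = -5 (z(A) = 1 - 6 = -5)
Z = -16 (Z = -4*(-3 + 5)**2 = -4*2**2 = -4*4 = -16)
U(K) = -1/21 (U(K) = 1/(-5 - 16) = 1/(-21) = -1/21)
-339*U(-5) = -339*(-1/21) = 113/7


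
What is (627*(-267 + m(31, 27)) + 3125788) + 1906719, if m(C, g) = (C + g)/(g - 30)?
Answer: 4852976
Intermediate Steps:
m(C, g) = (C + g)/(-30 + g)
(627*(-267 + m(31, 27)) + 3125788) + 1906719 = (627*(-267 + (31 + 27)/(-30 + 27)) + 3125788) + 1906719 = (627*(-267 + 58/(-3)) + 3125788) + 1906719 = (627*(-267 - 1/3*58) + 3125788) + 1906719 = (627*(-267 - 58/3) + 3125788) + 1906719 = (627*(-859/3) + 3125788) + 1906719 = (-179531 + 3125788) + 1906719 = 2946257 + 1906719 = 4852976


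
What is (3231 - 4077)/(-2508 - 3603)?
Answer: 94/679 ≈ 0.13844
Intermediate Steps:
(3231 - 4077)/(-2508 - 3603) = -846/(-6111) = -846*(-1/6111) = 94/679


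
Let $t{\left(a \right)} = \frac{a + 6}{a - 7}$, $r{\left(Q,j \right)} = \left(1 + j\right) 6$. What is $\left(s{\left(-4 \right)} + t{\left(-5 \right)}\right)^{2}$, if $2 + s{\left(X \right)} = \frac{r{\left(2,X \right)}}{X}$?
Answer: $\frac{841}{144} \approx 5.8403$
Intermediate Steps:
$r{\left(Q,j \right)} = 6 + 6 j$
$s{\left(X \right)} = -2 + \frac{6 + 6 X}{X}$
$t{\left(a \right)} = \frac{6 + a}{-7 + a}$
$\left(s{\left(-4 \right)} + t{\left(-5 \right)}\right)^{2} = \left(\left(4 + \frac{6}{-4}\right) + \frac{6 - 5}{-7 - 5}\right)^{2} = \left(\left(4 + 6 \left(- \frac{1}{4}\right)\right) + \frac{1}{-12} \cdot 1\right)^{2} = \left(\left(4 - \frac{3}{2}\right) - \frac{1}{12}\right)^{2} = \left(\frac{5}{2} - \frac{1}{12}\right)^{2} = \left(\frac{29}{12}\right)^{2} = \frac{841}{144}$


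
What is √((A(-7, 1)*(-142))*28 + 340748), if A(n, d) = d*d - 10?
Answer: 26*√557 ≈ 613.62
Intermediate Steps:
A(n, d) = -10 + d² (A(n, d) = d² - 10 = -10 + d²)
√((A(-7, 1)*(-142))*28 + 340748) = √(((-10 + 1²)*(-142))*28 + 340748) = √(((-10 + 1)*(-142))*28 + 340748) = √(-9*(-142)*28 + 340748) = √(1278*28 + 340748) = √(35784 + 340748) = √376532 = 26*√557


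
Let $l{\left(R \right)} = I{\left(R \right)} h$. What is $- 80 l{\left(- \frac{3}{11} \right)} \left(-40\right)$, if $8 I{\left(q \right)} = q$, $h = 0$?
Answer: $0$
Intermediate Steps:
$I{\left(q \right)} = \frac{q}{8}$
$l{\left(R \right)} = 0$ ($l{\left(R \right)} = \frac{R}{8} \cdot 0 = 0$)
$- 80 l{\left(- \frac{3}{11} \right)} \left(-40\right) = \left(-80\right) 0 \left(-40\right) = 0 \left(-40\right) = 0$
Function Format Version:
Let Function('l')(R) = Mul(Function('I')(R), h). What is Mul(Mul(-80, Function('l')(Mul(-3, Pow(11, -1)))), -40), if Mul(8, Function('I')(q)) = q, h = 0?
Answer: 0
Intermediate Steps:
Function('I')(q) = Mul(Rational(1, 8), q)
Function('l')(R) = 0 (Function('l')(R) = Mul(Mul(Rational(1, 8), R), 0) = 0)
Mul(Mul(-80, Function('l')(Mul(-3, Pow(11, -1)))), -40) = Mul(Mul(-80, 0), -40) = Mul(0, -40) = 0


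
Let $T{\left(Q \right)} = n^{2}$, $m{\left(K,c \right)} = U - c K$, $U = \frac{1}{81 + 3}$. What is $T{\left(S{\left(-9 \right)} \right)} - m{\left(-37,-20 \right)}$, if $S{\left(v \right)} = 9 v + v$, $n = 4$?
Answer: $\frac{63503}{84} \approx 755.99$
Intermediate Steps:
$U = \frac{1}{84} \approx 0.011905$
$S{\left(v \right)} = 10 v$
$m{\left(K,c \right)} = \frac{1}{84} - K c$ ($m{\left(K,c \right)} = \frac{1}{84} - c K = \frac{1}{84} - K c$)
$T{\left(Q \right)} = 16$ ($T{\left(Q \right)} = 4^{2} = 16$)
$T{\left(S{\left(-9 \right)} \right)} - m{\left(-37,-20 \right)} = 16 - \left(\frac{1}{84} - \left(-37\right) \left(-20\right)\right) = 16 - \left(\frac{1}{84} - 740\right) = 16 - - \frac{62159}{84} = 16 + \frac{62159}{84} = \frac{63503}{84}$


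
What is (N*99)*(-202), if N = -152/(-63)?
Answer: -337744/7 ≈ -48249.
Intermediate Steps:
N = 152/63 (N = -152*(-1/63) = 152/63 ≈ 2.4127)
(N*99)*(-202) = ((152/63)*99)*(-202) = (1672/7)*(-202) = -337744/7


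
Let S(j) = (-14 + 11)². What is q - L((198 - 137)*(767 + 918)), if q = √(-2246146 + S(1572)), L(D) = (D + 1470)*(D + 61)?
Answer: -10722209730 + I*√2246137 ≈ -1.0722e+10 + 1498.7*I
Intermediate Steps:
S(j) = 9 (S(j) = (-3)² = 9)
L(D) = (61 + D)*(1470 + D) (L(D) = (1470 + D)*(61 + D) = (61 + D)*(1470 + D))
q = I*√2246137 (q = √(-2246146 + 9) = √(-2246137) = I*√2246137 ≈ 1498.7*I)
q - L((198 - 137)*(767 + 918)) = I*√2246137 - (89670 + ((198 - 137)*(767 + 918))² + 1531*((198 - 137)*(767 + 918))) = I*√2246137 - (89670 + (61*1685)² + 1531*(61*1685)) = I*√2246137 - (89670 + 102785² + 1531*102785) = I*√2246137 - (89670 + 10564756225 + 157363835) = I*√2246137 - 1*10722209730 = I*√2246137 - 10722209730 = -10722209730 + I*√2246137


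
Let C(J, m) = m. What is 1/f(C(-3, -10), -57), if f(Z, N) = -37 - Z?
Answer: -1/27 ≈ -0.037037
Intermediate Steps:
1/f(C(-3, -10), -57) = 1/(-37 - 1*(-10)) = 1/(-37 + 10) = 1/(-27) = -1/27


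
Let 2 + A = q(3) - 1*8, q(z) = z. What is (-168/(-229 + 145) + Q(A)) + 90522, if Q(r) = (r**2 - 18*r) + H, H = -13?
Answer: 90686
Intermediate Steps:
A = -7 (A = -2 + (3 - 1*8) = -2 + (3 - 8) = -2 - 5 = -7)
Q(r) = -13 + r**2 - 18*r (Q(r) = (r**2 - 18*r) - 13 = -13 + r**2 - 18*r)
(-168/(-229 + 145) + Q(A)) + 90522 = (-168/(-229 + 145) + (-13 + (-7)**2 - 18*(-7))) + 90522 = (-168/(-84) + (-13 + 49 + 126)) + 90522 = (-168*(-1/84) + 162) + 90522 = (2 + 162) + 90522 = 164 + 90522 = 90686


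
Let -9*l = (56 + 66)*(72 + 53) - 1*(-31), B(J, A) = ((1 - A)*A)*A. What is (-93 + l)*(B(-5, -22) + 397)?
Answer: -20647158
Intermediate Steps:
B(J, A) = A²*(1 - A) (B(J, A) = (A*(1 - A))*A = A²*(1 - A))
l = -15281/9 (l = -((56 + 66)*(72 + 53) - 1*(-31))/9 = -(122*125 + 31)/9 = -(15250 + 31)/9 = -⅑*15281 = -15281/9 ≈ -1697.9)
(-93 + l)*(B(-5, -22) + 397) = (-93 - 15281/9)*((-22)²*(1 - 1*(-22)) + 397) = -16118*(484*(1 + 22) + 397)/9 = -16118*(484*23 + 397)/9 = -16118*(11132 + 397)/9 = -16118/9*11529 = -20647158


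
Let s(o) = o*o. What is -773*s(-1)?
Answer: -773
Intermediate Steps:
s(o) = o²
-773*s(-1) = -773*(-1)² = -773*1 = -773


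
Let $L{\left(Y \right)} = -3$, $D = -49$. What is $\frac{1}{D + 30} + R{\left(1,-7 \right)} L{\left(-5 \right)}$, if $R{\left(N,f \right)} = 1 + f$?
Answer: $\frac{341}{19} \approx 17.947$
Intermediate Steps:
$\frac{1}{D + 30} + R{\left(1,-7 \right)} L{\left(-5 \right)} = \frac{1}{-49 + 30} + \left(1 - 7\right) \left(-3\right) = \frac{1}{-19} - -18 = - \frac{1}{19} + 18 = \frac{341}{19}$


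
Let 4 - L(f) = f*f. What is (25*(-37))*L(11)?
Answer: 108225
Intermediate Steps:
L(f) = 4 - f² (L(f) = 4 - f*f = 4 - f²)
(25*(-37))*L(11) = (25*(-37))*(4 - 1*11²) = -925*(4 - 1*121) = -925*(4 - 121) = -925*(-117) = 108225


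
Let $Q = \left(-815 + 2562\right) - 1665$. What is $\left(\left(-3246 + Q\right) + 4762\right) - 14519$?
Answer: $-12921$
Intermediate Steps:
$Q = 82$ ($Q = 1747 - 1665 = 82$)
$\left(\left(-3246 + Q\right) + 4762\right) - 14519 = \left(\left(-3246 + 82\right) + 4762\right) - 14519 = \left(-3164 + 4762\right) - 14519 = 1598 - 14519 = -12921$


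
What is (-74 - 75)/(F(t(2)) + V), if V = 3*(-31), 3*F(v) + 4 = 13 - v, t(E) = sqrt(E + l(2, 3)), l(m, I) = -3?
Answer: 120690/72901 - 447*I/72901 ≈ 1.6555 - 0.0061316*I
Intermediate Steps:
t(E) = sqrt(-3 + E) (t(E) = sqrt(E - 3) = sqrt(-3 + E))
F(v) = 3 - v/3 (F(v) = -4/3 + (13 - v)/3 = -4/3 + (13/3 - v/3) = 3 - v/3)
V = -93
(-74 - 75)/(F(t(2)) + V) = (-74 - 75)/((3 - sqrt(-3 + 2)/3) - 93) = -149/((3 - I/3) - 93) = -149*9*(-90 + I/3)/72901 = -1341*(-90 + I/3)/72901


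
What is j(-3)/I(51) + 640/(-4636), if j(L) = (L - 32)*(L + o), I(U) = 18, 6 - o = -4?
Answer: -286835/20862 ≈ -13.749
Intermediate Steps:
o = 10 (o = 6 - 1*(-4) = 6 + 4 = 10)
j(L) = (-32 + L)*(10 + L) (j(L) = (L - 32)*(L + 10) = (-32 + L)*(10 + L))
j(-3)/I(51) + 640/(-4636) = (-320 + (-3)² - 22*(-3))/18 + 640/(-4636) = (-320 + 9 + 66)*(1/18) + 640*(-1/4636) = -245*1/18 - 160/1159 = -245/18 - 160/1159 = -286835/20862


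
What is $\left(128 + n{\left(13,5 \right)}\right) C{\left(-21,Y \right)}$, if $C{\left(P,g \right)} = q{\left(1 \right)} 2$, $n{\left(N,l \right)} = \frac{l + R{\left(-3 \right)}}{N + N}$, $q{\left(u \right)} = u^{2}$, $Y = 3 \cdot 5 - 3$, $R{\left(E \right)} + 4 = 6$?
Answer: $\frac{3335}{13} \approx 256.54$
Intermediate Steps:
$R{\left(E \right)} = 2$ ($R{\left(E \right)} = -4 + 6 = 2$)
$Y = 12$ ($Y = 15 - 3 = 12$)
$n{\left(N,l \right)} = \frac{2 + l}{2 N}$ ($n{\left(N,l \right)} = \frac{l + 2}{N + N} = \frac{2 + l}{2 N}$)
$C{\left(P,g \right)} = 2$ ($C{\left(P,g \right)} = 1^{2} \cdot 2 = 1 \cdot 2 = 2$)
$\left(128 + n{\left(13,5 \right)}\right) C{\left(-21,Y \right)} = \left(128 + \frac{2 + 5}{2 \cdot 13}\right) 2 = \left(128 + \frac{1}{2} \cdot \frac{1}{13} \cdot 7\right) 2 = \left(128 + \frac{7}{26}\right) 2 = \frac{3335}{26} \cdot 2 = \frac{3335}{13}$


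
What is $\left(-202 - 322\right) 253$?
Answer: $-132572$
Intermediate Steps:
$\left(-202 - 322\right) 253 = \left(-524\right) 253 = -132572$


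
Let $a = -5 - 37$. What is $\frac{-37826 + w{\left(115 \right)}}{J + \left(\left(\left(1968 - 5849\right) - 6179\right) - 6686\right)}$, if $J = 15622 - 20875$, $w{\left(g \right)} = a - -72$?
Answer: $\frac{37796}{21999} \approx 1.7181$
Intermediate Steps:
$a = -42$ ($a = -5 - 37 = -42$)
$w{\left(g \right)} = 30$ ($w{\left(g \right)} = -42 - -72 = -42 + 72 = 30$)
$J = -5253$
$\frac{-37826 + w{\left(115 \right)}}{J + \left(\left(\left(1968 - 5849\right) - 6179\right) - 6686\right)} = \frac{-37826 + 30}{-5253 + \left(\left(\left(1968 - 5849\right) - 6179\right) - 6686\right)} = - \frac{37796}{-5253 - 16746} = - \frac{37796}{-21999} = \left(-37796\right) \left(- \frac{1}{21999}\right) = \frac{37796}{21999}$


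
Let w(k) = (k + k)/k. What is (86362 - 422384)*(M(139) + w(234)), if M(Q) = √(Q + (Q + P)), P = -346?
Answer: -672044 - 672044*I*√17 ≈ -6.7204e+5 - 2.7709e+6*I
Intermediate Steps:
w(k) = 2 (w(k) = (2*k)/k = 2)
M(Q) = √(-346 + 2*Q) (M(Q) = √(Q + (Q - 346)) = √(Q + (-346 + Q)) = √(-346 + 2*Q))
(86362 - 422384)*(M(139) + w(234)) = (86362 - 422384)*(√(-346 + 2*139) + 2) = -336022*(√(-346 + 278) + 2) = -336022*(√(-68) + 2) = -336022*(2*I*√17 + 2) = -336022*(2 + 2*I*√17) = -672044 - 672044*I*√17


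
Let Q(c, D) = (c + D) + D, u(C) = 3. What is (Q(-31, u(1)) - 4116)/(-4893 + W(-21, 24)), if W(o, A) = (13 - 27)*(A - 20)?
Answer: 41/49 ≈ 0.83673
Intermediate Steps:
W(o, A) = 280 - 14*A (W(o, A) = -14*(-20 + A) = 280 - 14*A)
Q(c, D) = c + 2*D (Q(c, D) = (D + c) + D = c + 2*D)
(Q(-31, u(1)) - 4116)/(-4893 + W(-21, 24)) = ((-31 + 2*3) - 4116)/(-4893 + (280 - 14*24)) = ((-31 + 6) - 4116)/(-4893 + (280 - 336)) = (-25 - 4116)/(-4893 - 56) = -4141/(-4949) = -4141*(-1/4949) = 41/49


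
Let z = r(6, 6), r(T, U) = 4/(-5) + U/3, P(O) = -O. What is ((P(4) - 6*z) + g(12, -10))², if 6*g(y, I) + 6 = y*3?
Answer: 961/25 ≈ 38.440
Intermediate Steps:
g(y, I) = -1 + y/2 (g(y, I) = -1 + (y*3)/6 = -1 + (3*y)/6 = -1 + y/2)
r(T, U) = -⅘ + U/3 (r(T, U) = 4*(-⅕) + U*(⅓) = -⅘ + U/3)
z = 6/5 (z = -⅘ + (⅓)*6 = -⅘ + 2 = 6/5 ≈ 1.2000)
((P(4) - 6*z) + g(12, -10))² = ((-1*4 - 6*6/5) + (-1 + (½)*12))² = ((-4 - 36/5) + (-1 + 6))² = (-56/5 + 5)² = (-31/5)² = 961/25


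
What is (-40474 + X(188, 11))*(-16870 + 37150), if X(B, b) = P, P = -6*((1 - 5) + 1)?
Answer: -820447680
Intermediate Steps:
P = 18 (P = -6*(-4 + 1) = -6*(-3) = 18)
X(B, b) = 18
(-40474 + X(188, 11))*(-16870 + 37150) = (-40474 + 18)*(-16870 + 37150) = -40456*20280 = -820447680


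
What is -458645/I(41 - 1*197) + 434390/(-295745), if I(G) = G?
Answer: 27114840137/9227244 ≈ 2938.6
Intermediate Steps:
-458645/I(41 - 1*197) + 434390/(-295745) = -458645/(41 - 1*197) + 434390/(-295745) = -458645/(41 - 197) + 434390*(-1/295745) = -458645/(-156) - 86878/59149 = -458645*(-1/156) - 86878/59149 = 458645/156 - 86878/59149 = 27114840137/9227244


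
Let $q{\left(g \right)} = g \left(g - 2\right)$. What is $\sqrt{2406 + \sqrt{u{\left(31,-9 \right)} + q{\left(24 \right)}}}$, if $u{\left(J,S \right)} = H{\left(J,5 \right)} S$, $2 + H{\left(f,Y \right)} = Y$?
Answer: $\sqrt{2406 + \sqrt{501}} \approx 49.279$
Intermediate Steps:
$H{\left(f,Y \right)} = -2 + Y$
$q{\left(g \right)} = g \left(-2 + g\right)$
$u{\left(J,S \right)} = 3 S$ ($u{\left(J,S \right)} = \left(-2 + 5\right) S = 3 S$)
$\sqrt{2406 + \sqrt{u{\left(31,-9 \right)} + q{\left(24 \right)}}} = \sqrt{2406 + \sqrt{3 \left(-9\right) + 24 \left(-2 + 24\right)}} = \sqrt{2406 + \sqrt{-27 + 24 \cdot 22}} = \sqrt{2406 + \sqrt{-27 + 528}} = \sqrt{2406 + \sqrt{501}}$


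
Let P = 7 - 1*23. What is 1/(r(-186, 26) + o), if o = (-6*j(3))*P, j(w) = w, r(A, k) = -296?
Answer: -1/8 ≈ -0.12500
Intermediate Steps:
P = -16 (P = 7 - 23 = -16)
o = 288 (o = -6*3*(-16) = -18*(-16) = 288)
1/(r(-186, 26) + o) = 1/(-296 + 288) = 1/(-8) = -1/8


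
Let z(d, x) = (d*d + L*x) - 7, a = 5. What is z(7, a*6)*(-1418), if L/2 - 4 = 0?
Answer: -399876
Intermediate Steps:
L = 8 (L = 8 + 2*0 = 8 + 0 = 8)
z(d, x) = -7 + d² + 8*x (z(d, x) = (d*d + 8*x) - 7 = (d² + 8*x) - 7 = -7 + d² + 8*x)
z(7, a*6)*(-1418) = (-7 + 7² + 8*(5*6))*(-1418) = (-7 + 49 + 8*30)*(-1418) = (-7 + 49 + 240)*(-1418) = 282*(-1418) = -399876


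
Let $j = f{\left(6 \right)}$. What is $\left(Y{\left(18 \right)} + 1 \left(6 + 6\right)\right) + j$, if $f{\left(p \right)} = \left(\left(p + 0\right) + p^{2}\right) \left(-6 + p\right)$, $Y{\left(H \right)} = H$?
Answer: $30$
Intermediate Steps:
$f{\left(p \right)} = \left(-6 + p\right) \left(p + p^{2}\right)$ ($f{\left(p \right)} = \left(p + p^{2}\right) \left(-6 + p\right) = \left(-6 + p\right) \left(p + p^{2}\right)$)
$j = 0$ ($j = 6 \left(-6 + 6^{2} - 30\right) = 6 \left(-6 + 36 - 30\right) = 6 \cdot 0 = 0$)
$\left(Y{\left(18 \right)} + 1 \left(6 + 6\right)\right) + j = \left(18 + 1 \left(6 + 6\right)\right) + 0 = \left(18 + 1 \cdot 12\right) + 0 = \left(18 + 12\right) + 0 = 30 + 0 = 30$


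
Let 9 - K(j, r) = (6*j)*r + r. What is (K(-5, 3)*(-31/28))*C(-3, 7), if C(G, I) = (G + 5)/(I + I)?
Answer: -744/49 ≈ -15.184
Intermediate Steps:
K(j, r) = 9 - r - 6*j*r (K(j, r) = 9 - ((6*j)*r + r) = 9 - (6*j*r + r) = 9 - (r + 6*j*r) = 9 + (-r - 6*j*r) = 9 - r - 6*j*r)
C(G, I) = (5 + G)/(2*I) (C(G, I) = (5 + G)/((2*I)) = (5 + G)*(1/(2*I)) = (5 + G)/(2*I))
(K(-5, 3)*(-31/28))*C(-3, 7) = ((9 - 1*3 - 6*(-5)*3)*(-31/28))*((½)*(5 - 3)/7) = ((9 - 3 + 90)*(-31*1/28))*((½)*(⅐)*2) = (96*(-31/28))*(⅐) = -744/7*⅐ = -744/49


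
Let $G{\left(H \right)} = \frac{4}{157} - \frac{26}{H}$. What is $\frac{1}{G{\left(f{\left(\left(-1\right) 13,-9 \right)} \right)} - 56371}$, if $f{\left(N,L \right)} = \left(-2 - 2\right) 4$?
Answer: $- \frac{1256}{70799903} \approx -1.774 \cdot 10^{-5}$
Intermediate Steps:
$f{\left(N,L \right)} = -16$ ($f{\left(N,L \right)} = \left(-4\right) 4 = -16$)
$G{\left(H \right)} = \frac{4}{157} - \frac{26}{H}$ ($G{\left(H \right)} = 4 \cdot \frac{1}{157} - \frac{26}{H} = \frac{4}{157} - \frac{26}{H}$)
$\frac{1}{G{\left(f{\left(\left(-1\right) 13,-9 \right)} \right)} - 56371} = \frac{1}{\left(\frac{4}{157} - \frac{26}{-16}\right) - 56371} = \frac{1}{\left(\frac{4}{157} - - \frac{13}{8}\right) - 56371} = \frac{1}{\left(\frac{4}{157} + \frac{13}{8}\right) - 56371} = \frac{1}{\frac{2073}{1256} - 56371} = \frac{1}{- \frac{70799903}{1256}} = - \frac{1256}{70799903}$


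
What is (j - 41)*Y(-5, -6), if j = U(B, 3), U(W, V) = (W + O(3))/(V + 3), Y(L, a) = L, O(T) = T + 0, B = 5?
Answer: 595/3 ≈ 198.33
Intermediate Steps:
O(T) = T
U(W, V) = (3 + W)/(3 + V) (U(W, V) = (W + 3)/(V + 3) = (3 + W)/(3 + V))
j = 4/3 (j = (3 + 5)/(3 + 3) = 8/6 = (⅙)*8 = 4/3 ≈ 1.3333)
(j - 41)*Y(-5, -6) = (4/3 - 41)*(-5) = -119/3*(-5) = 595/3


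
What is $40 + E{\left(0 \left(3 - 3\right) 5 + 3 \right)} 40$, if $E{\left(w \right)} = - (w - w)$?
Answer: $40$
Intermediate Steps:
$E{\left(w \right)} = 0$ ($E{\left(w \right)} = \left(-1\right) 0 = 0$)
$40 + E{\left(0 \left(3 - 3\right) 5 + 3 \right)} 40 = 40 + 0 \cdot 40 = 40 + 0 = 40$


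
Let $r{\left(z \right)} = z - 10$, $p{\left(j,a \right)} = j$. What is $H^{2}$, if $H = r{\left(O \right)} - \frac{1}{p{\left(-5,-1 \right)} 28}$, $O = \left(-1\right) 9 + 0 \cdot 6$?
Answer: $\frac{7070281}{19600} \approx 360.73$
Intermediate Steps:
$O = -9$ ($O = -9 + 0 = -9$)
$r{\left(z \right)} = -10 + z$ ($r{\left(z \right)} = z - 10 = -10 + z$)
$H = - \frac{2659}{140}$ ($H = \left(-10 - 9\right) - \frac{1}{\left(-5\right) 28} = -19 - \frac{1}{-140} = -19 - - \frac{1}{140} = -19 + \frac{1}{140} = - \frac{2659}{140} \approx -18.993$)
$H^{2} = \left(- \frac{2659}{140}\right)^{2} = \frac{7070281}{19600}$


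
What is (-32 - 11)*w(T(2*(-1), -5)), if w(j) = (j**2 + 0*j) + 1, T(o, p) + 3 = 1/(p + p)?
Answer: -45623/100 ≈ -456.23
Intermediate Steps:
T(o, p) = -3 + 1/(2*p) (T(o, p) = -3 + 1/(p + p) = -3 + 1/(2*p))
w(j) = 1 + j**2 (w(j) = (j**2 + 0) + 1 = j**2 + 1 = 1 + j**2)
(-32 - 11)*w(T(2*(-1), -5)) = (-32 - 11)*(1 + (-3 + (1/2)/(-5))**2) = -43*(1 + (-3 + (1/2)*(-1/5))**2) = -43*(1 + (-3 - 1/10)**2) = -43*(1 + (-31/10)**2) = -43*(1 + 961/100) = -43*1061/100 = -45623/100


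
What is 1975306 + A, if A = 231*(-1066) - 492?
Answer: 1728568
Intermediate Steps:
A = -246738 (A = -246246 - 492 = -246738)
1975306 + A = 1975306 - 246738 = 1728568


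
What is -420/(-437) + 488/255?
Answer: 320356/111435 ≈ 2.8748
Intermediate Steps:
-420/(-437) + 488/255 = -420*(-1/437) + 488*(1/255) = 420/437 + 488/255 = 320356/111435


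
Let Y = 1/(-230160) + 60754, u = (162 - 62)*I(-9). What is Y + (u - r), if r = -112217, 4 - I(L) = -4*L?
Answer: 39074493359/230160 ≈ 1.6977e+5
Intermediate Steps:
I(L) = 4 + 4*L (I(L) = 4 - (-4)*L = 4 + 4*L)
u = -3200 (u = (162 - 62)*(4 + 4*(-9)) = 100*(4 - 36) = 100*(-32) = -3200)
Y = 13983140639/230160 (Y = -1/230160 + 60754 = 13983140639/230160 ≈ 60754.)
Y + (u - r) = 13983140639/230160 + (-3200 - 1*(-112217)) = 13983140639/230160 + (-3200 + 112217) = 13983140639/230160 + 109017 = 39074493359/230160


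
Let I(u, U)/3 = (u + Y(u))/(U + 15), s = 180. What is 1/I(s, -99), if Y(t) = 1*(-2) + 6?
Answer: -7/46 ≈ -0.15217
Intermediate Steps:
Y(t) = 4 (Y(t) = -2 + 6 = 4)
I(u, U) = 3*(4 + u)/(15 + U) (I(u, U) = 3*((u + 4)/(U + 15)) = 3*((4 + u)/(15 + U)) = 3*(4 + u)/(15 + U))
1/I(s, -99) = 1/(3*(4 + 180)/(15 - 99)) = 1/(3*184/(-84)) = 1/(3*(-1/84)*184) = 1/(-46/7) = -7/46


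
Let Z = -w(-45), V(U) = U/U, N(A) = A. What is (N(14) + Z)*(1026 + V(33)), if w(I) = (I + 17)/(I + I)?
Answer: 632632/45 ≈ 14058.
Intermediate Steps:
V(U) = 1
w(I) = (17 + I)/(2*I) (w(I) = (17 + I)/((2*I)) = (17 + I)*(1/(2*I)) = (17 + I)/(2*I))
Z = -14/45 (Z = -(17 - 45)/(2*(-45)) = -(-1)*(-28)/(2*45) = -1*14/45 = -14/45 ≈ -0.31111)
(N(14) + Z)*(1026 + V(33)) = (14 - 14/45)*(1026 + 1) = (616/45)*1027 = 632632/45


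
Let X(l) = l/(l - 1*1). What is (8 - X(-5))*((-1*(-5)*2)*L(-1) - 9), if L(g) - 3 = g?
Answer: 473/6 ≈ 78.833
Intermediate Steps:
L(g) = 3 + g
X(l) = l/(-1 + l) (X(l) = l/(l - 1) = l/(-1 + l))
(8 - X(-5))*((-1*(-5)*2)*L(-1) - 9) = (8 - (-5)/(-1 - 5))*((-1*(-5)*2)*(3 - 1) - 9) = (8 - (-5)/(-6))*((5*2)*2 - 9) = (8 - (-5)*(-1)/6)*(10*2 - 9) = (8 - 1*5/6)*(20 - 9) = (8 - 5/6)*11 = (43/6)*11 = 473/6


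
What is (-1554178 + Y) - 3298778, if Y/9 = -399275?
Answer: -8446431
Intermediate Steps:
Y = -3593475 (Y = 9*(-399275) = -3593475)
(-1554178 + Y) - 3298778 = (-1554178 - 3593475) - 3298778 = -5147653 - 3298778 = -8446431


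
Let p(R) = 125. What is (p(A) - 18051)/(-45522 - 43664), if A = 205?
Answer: 8963/44593 ≈ 0.20100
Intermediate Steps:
(p(A) - 18051)/(-45522 - 43664) = (125 - 18051)/(-45522 - 43664) = -17926/(-89186) = -17926*(-1/89186) = 8963/44593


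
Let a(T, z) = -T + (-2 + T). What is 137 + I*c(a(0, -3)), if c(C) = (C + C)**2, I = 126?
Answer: 2153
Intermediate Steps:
a(T, z) = -2
c(C) = 4*C**2 (c(C) = (2*C)**2 = 4*C**2)
137 + I*c(a(0, -3)) = 137 + 126*(4*(-2)**2) = 137 + 126*(4*4) = 137 + 126*16 = 137 + 2016 = 2153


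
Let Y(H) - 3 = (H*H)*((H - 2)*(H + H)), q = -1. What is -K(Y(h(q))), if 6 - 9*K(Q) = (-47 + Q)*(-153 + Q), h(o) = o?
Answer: 1822/3 ≈ 607.33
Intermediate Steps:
Y(H) = 3 + 2*H³*(-2 + H) (Y(H) = 3 + (H*H)*((H - 2)*(H + H)) = 3 + H²*((-2 + H)*(2*H)) = 3 + H²*(2*H*(-2 + H)) = 3 + 2*H³*(-2 + H))
K(Q) = ⅔ - (-153 + Q)*(-47 + Q)/9 (K(Q) = ⅔ - (-47 + Q)*(-153 + Q)/9 = ⅔ - (-153 + Q)*(-47 + Q)/9)
-K(Y(h(q))) = -(-2395/3 - (3 - 4*(-1)³ + 2*(-1)⁴)²/9 + 200*(3 - 4*(-1)³ + 2*(-1)⁴)/9) = -(-2395/3 - (3 - 4*(-1) + 2*1)²/9 + 200*(3 - 4*(-1) + 2*1)/9) = -(-2395/3 - (3 + 4 + 2)²/9 + 200*(3 + 4 + 2)/9) = -(-2395/3 - ⅑*9² + (200/9)*9) = -(-2395/3 - ⅑*81 + 200) = -(-2395/3 - 9 + 200) = -1*(-1822/3) = 1822/3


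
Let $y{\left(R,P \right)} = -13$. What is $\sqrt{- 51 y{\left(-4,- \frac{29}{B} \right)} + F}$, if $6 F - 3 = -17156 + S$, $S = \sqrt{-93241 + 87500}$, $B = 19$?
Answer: $\frac{\sqrt{-79050 + 6 i \sqrt{5741}}}{6} \approx 0.13474 + 46.86 i$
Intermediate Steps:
$S = i \sqrt{5741}$ ($S = \sqrt{-5741} = i \sqrt{5741} \approx 75.769 i$)
$F = - \frac{17153}{6} + \frac{i \sqrt{5741}}{6}$ ($F = \frac{1}{2} + \frac{-17156 + i \sqrt{5741}}{6} = \frac{1}{2} - \left(\frac{8578}{3} - \frac{i \sqrt{5741}}{6}\right) = - \frac{17153}{6} + \frac{i \sqrt{5741}}{6} \approx -2858.8 + 12.628 i$)
$\sqrt{- 51 y{\left(-4,- \frac{29}{B} \right)} + F} = \sqrt{\left(-51\right) \left(-13\right) - \left(\frac{17153}{6} - \frac{i \sqrt{5741}}{6}\right)} = \sqrt{663 - \left(\frac{17153}{6} - \frac{i \sqrt{5741}}{6}\right)} = \sqrt{- \frac{13175}{6} + \frac{i \sqrt{5741}}{6}}$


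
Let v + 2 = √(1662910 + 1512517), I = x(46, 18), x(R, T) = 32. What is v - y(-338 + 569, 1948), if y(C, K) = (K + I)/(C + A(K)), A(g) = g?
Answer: -6338/2179 + √3175427 ≈ 1779.1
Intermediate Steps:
I = 32
y(C, K) = (32 + K)/(C + K) (y(C, K) = (K + 32)/(C + K) = (32 + K)/(C + K))
v = -2 + √3175427 (v = -2 + √(1662910 + 1512517) = -2 + √3175427 ≈ 1780.0)
v - y(-338 + 569, 1948) = (-2 + √3175427) - (32 + 1948)/((-338 + 569) + 1948) = (-2 + √3175427) - 1980/(231 + 1948) = (-2 + √3175427) - 1980/2179 = -6338/2179 + √3175427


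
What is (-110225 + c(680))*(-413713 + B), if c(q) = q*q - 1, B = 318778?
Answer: -33433638690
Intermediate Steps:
c(q) = -1 + q**2 (c(q) = q**2 - 1 = -1 + q**2)
(-110225 + c(680))*(-413713 + B) = (-110225 + (-1 + 680**2))*(-413713 + 318778) = (-110225 + (-1 + 462400))*(-94935) = (-110225 + 462399)*(-94935) = 352174*(-94935) = -33433638690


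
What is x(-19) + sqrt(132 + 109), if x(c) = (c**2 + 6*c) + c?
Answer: 228 + sqrt(241) ≈ 243.52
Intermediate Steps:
x(c) = c**2 + 7*c
x(-19) + sqrt(132 + 109) = -19*(7 - 19) + sqrt(132 + 109) = -19*(-12) + sqrt(241) = 228 + sqrt(241)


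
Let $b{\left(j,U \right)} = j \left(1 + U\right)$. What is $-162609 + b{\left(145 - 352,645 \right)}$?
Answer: $-296331$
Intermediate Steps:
$-162609 + b{\left(145 - 352,645 \right)} = -162609 + \left(145 - 352\right) \left(1 + 645\right) = -162609 - 133722 = -296331$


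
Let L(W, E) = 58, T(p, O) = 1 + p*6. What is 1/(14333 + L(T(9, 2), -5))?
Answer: 1/14391 ≈ 6.9488e-5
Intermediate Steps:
T(p, O) = 1 + 6*p
1/(14333 + L(T(9, 2), -5)) = 1/(14333 + 58) = 1/14391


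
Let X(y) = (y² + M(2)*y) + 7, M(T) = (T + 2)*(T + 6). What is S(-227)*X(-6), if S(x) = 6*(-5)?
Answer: 4470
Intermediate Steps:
M(T) = (2 + T)*(6 + T)
S(x) = -30
X(y) = 7 + y² + 32*y (X(y) = (y² + (12 + 2² + 8*2)*y) + 7 = (y² + (12 + 4 + 16)*y) + 7 = (y² + 32*y) + 7 = 7 + y² + 32*y)
S(-227)*X(-6) = -30*(7 + (-6)² + 32*(-6)) = -30*(7 + 36 - 192) = -30*(-149) = 4470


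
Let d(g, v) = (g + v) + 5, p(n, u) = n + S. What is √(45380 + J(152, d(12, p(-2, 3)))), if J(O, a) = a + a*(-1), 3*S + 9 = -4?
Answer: 2*√11345 ≈ 213.03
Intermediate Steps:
S = -13/3 (S = -3 + (⅓)*(-4) = -3 - 4/3 = -13/3 ≈ -4.3333)
p(n, u) = -13/3 + n (p(n, u) = n - 13/3 = -13/3 + n)
d(g, v) = 5 + g + v
J(O, a) = 0 (J(O, a) = a - a = 0)
√(45380 + J(152, d(12, p(-2, 3)))) = √(45380 + 0) = √45380 = 2*√11345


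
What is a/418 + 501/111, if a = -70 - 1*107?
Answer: 63257/15466 ≈ 4.0901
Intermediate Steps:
a = -177 (a = -70 - 107 = -177)
a/418 + 501/111 = -177/418 + 501/111 = -177*1/418 + 501*(1/111) = -177/418 + 167/37 = 63257/15466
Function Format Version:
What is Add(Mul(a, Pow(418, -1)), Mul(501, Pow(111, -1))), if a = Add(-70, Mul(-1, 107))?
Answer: Rational(63257, 15466) ≈ 4.0901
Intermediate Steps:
a = -177 (a = Add(-70, -107) = -177)
Add(Mul(a, Pow(418, -1)), Mul(501, Pow(111, -1))) = Add(Mul(-177, Pow(418, -1)), Mul(501, Pow(111, -1))) = Add(Mul(-177, Rational(1, 418)), Mul(501, Rational(1, 111))) = Add(Rational(-177, 418), Rational(167, 37)) = Rational(63257, 15466)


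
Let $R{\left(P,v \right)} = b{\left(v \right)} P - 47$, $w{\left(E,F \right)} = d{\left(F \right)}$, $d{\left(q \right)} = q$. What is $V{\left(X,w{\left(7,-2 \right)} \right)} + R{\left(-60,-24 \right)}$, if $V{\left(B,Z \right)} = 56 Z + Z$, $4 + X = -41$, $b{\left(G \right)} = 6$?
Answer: $-521$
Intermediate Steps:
$w{\left(E,F \right)} = F$
$X = -45$ ($X = -4 - 41 = -45$)
$V{\left(B,Z \right)} = 57 Z$
$R{\left(P,v \right)} = -47 + 6 P$ ($R{\left(P,v \right)} = 6 P - 47 = -47 + 6 P$)
$V{\left(X,w{\left(7,-2 \right)} \right)} + R{\left(-60,-24 \right)} = 57 \left(-2\right) + \left(-47 + 6 \left(-60\right)\right) = -114 - 407 = -521$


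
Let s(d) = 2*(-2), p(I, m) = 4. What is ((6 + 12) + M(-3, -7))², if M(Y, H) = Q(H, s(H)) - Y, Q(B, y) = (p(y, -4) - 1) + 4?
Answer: 784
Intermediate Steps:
s(d) = -4
Q(B, y) = 7 (Q(B, y) = (4 - 1) + 4 = 3 + 4 = 7)
M(Y, H) = 7 - Y
((6 + 12) + M(-3, -7))² = ((6 + 12) + (7 - 1*(-3)))² = (18 + (7 + 3))² = (18 + 10)² = 28² = 784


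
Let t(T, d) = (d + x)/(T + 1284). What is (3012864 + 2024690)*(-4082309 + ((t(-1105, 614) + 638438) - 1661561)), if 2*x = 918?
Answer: -4603675796110270/179 ≈ -2.5719e+13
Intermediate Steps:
x = 459 (x = (1/2)*918 = 459)
t(T, d) = (459 + d)/(1284 + T) (t(T, d) = (d + 459)/(T + 1284) = (459 + d)/(1284 + T))
(3012864 + 2024690)*(-4082309 + ((t(-1105, 614) + 638438) - 1661561)) = (3012864 + 2024690)*(-4082309 + (((459 + 614)/(1284 - 1105) + 638438) - 1661561)) = 5037554*(-4082309 + ((1073/179 + 638438) - 1661561)) = 5037554*(-4082309 + (114281475/179 - 1661561)) = 5037554*(-4082309 - 183137944/179) = 5037554*(-913871255/179) = -4603675796110270/179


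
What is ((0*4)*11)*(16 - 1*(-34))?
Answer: 0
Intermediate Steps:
((0*4)*11)*(16 - 1*(-34)) = (0*11)*(16 + 34) = 0*50 = 0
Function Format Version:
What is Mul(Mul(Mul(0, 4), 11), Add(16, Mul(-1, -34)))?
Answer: 0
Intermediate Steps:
Mul(Mul(Mul(0, 4), 11), Add(16, Mul(-1, -34))) = Mul(Mul(0, 11), Add(16, 34)) = Mul(0, 50) = 0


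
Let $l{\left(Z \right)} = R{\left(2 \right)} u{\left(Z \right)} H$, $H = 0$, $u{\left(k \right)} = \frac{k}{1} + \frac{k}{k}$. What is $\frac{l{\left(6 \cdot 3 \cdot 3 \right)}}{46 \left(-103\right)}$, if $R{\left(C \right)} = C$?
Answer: $0$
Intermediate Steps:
$u{\left(k \right)} = 1 + k$ ($u{\left(k \right)} = k 1 + 1 = k + 1 = 1 + k$)
$l{\left(Z \right)} = 0$ ($l{\left(Z \right)} = 2 \left(1 + Z\right) 0 = \left(2 + 2 Z\right) 0 = 0$)
$\frac{l{\left(6 \cdot 3 \cdot 3 \right)}}{46 \left(-103\right)} = \frac{0}{46 \left(-103\right)} = \frac{0}{-4738} = 0 \left(- \frac{1}{4738}\right) = 0$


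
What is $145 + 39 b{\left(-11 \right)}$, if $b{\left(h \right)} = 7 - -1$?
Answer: $457$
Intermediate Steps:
$b{\left(h \right)} = 8$ ($b{\left(h \right)} = 7 + 1 = 8$)
$145 + 39 b{\left(-11 \right)} = 145 + 39 \cdot 8 = 145 + 312 = 457$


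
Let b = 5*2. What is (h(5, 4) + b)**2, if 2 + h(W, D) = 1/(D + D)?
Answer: 4225/64 ≈ 66.016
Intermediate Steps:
h(W, D) = -2 + 1/(2*D) (h(W, D) = -2 + 1/(D + D) = -2 + 1/(2*D))
b = 10
(h(5, 4) + b)**2 = ((-2 + (1/2)/4) + 10)**2 = ((-2 + (1/2)*(1/4)) + 10)**2 = ((-2 + 1/8) + 10)**2 = (-15/8 + 10)**2 = (65/8)**2 = 4225/64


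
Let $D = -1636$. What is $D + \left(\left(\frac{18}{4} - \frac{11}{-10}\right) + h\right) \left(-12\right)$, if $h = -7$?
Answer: $- \frac{8096}{5} \approx -1619.2$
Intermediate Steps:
$D + \left(\left(\frac{18}{4} - \frac{11}{-10}\right) + h\right) \left(-12\right) = -1636 + \left(\left(\frac{18}{4} - \frac{11}{-10}\right) - 7\right) \left(-12\right) = -1636 + \left(\left(18 \cdot \frac{1}{4} - - \frac{11}{10}\right) - 7\right) \left(-12\right) = -1636 + \left(\left(\frac{9}{2} + \frac{11}{10}\right) - 7\right) \left(-12\right) = -1636 + \left(\frac{28}{5} - 7\right) \left(-12\right) = -1636 - - \frac{84}{5} = -1636 + \frac{84}{5} = - \frac{8096}{5}$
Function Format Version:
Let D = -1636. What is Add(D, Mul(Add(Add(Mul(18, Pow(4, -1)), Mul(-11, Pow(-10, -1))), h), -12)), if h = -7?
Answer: Rational(-8096, 5) ≈ -1619.2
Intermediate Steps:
Add(D, Mul(Add(Add(Mul(18, Pow(4, -1)), Mul(-11, Pow(-10, -1))), h), -12)) = Add(-1636, Mul(Add(Add(Mul(18, Pow(4, -1)), Mul(-11, Pow(-10, -1))), -7), -12)) = Add(-1636, Mul(Add(Add(Mul(18, Rational(1, 4)), Mul(-11, Rational(-1, 10))), -7), -12)) = Add(-1636, Mul(Add(Add(Rational(9, 2), Rational(11, 10)), -7), -12)) = Add(-1636, Mul(Add(Rational(28, 5), -7), -12)) = Add(-1636, Mul(Rational(-7, 5), -12)) = Add(-1636, Rational(84, 5)) = Rational(-8096, 5)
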